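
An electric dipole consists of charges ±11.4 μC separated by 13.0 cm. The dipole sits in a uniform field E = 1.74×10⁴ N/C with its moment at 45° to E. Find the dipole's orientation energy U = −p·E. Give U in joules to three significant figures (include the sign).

Dipole moment p = qd = (1.14×10⁻⁵ C)(0.130 m) = 1.482×10⁻⁶ C·m.
U = −p·E = −pE cosθ.
U = −(1.482×10⁻⁶)(1.74×10⁴)·cos45° = -0.01823 J.

U ≈ -0.0182 J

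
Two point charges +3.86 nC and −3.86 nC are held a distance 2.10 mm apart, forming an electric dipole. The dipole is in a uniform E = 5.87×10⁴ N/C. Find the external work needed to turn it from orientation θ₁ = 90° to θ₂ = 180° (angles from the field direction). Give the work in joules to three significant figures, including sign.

Dipole moment p = qd = (3.86×10⁻⁹ C)(0.00210 m) = 8.106×10⁻¹² C·m.
W_ext = ΔU = U(θ₂) − U(θ₁) = −pE cosθ₂ − (−pE cosθ₁) = pE(cosθ₁ − cosθ₂).
W = (8.106×10⁻¹²)(5.87×10⁴)·(cos90° − cos180°) = (4.758×10⁻⁷)·(+1.0000) = 4.758×10⁻⁷ J.

W ≈ 4.76×10⁻⁷ J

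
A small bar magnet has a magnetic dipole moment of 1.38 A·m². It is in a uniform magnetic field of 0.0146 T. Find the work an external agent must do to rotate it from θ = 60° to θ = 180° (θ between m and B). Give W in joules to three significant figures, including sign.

W_ext = ΔU = −mB cosθ₂ + mB cosθ₁ = mB(cosθ₁ − cosθ₂).
W = (1.38)(0.0146)·(cos60° − cos180°) = (0.02015)·(+1.5000) = 0.03022 J.

W ≈ 0.0302 J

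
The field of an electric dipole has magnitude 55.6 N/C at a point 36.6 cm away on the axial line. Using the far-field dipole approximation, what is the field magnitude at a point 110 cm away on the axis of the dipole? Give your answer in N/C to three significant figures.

Dipole fields scale as 1/r³ in the far field; the geometry is the same at both points.
E₂ = E₁ · (r₁/r₂)³ = 55.6 · (36.6/110)³.
(r₁/r₂)³ = (0.3327)³ = 0.03684.
E₂ ≈ 2.048 N/C.

E ≈ 2.05 N/C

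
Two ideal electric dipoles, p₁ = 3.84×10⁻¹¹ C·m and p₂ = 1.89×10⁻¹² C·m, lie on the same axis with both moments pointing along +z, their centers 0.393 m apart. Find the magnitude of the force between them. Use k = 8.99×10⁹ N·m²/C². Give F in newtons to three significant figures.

On-axis field of dipole 1 at distance r: E = 2kp₁/r³. Force on dipole 2 is F = p₂·dE/dr (gradient along axis).
dE/dr = −6kp₁/r⁴, so |F| = 6kp₁p₂/r⁴ (attractive for aligned moments).
F = 6(8.99×10⁹)(3.84×10⁻¹¹)(1.89×10⁻¹²)/(0.393)⁴ = 1.641×10⁻¹⁰ N.

F ≈ 1.64×10⁻¹⁰ N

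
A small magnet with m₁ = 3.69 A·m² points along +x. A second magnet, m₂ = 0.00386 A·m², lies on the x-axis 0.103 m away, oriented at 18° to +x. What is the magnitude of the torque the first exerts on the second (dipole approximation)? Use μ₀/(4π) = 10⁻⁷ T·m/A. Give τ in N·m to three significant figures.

Dipole B is on the axis of dipole A, so B₁ there is axial: B₁ = (μ₀/4π)·2m₁/r³ along +x.
B₁ = 2(10⁻⁷)(3.69)/(0.103)³ = 6.754×10⁻⁴ T.
τ = m₂ B₁ sinθ.
τ = (0.00386)(6.754×10⁻⁴)·sin18° = 8.056×10⁻⁷ N·m.

τ ≈ 8.06×10⁻⁷ N·m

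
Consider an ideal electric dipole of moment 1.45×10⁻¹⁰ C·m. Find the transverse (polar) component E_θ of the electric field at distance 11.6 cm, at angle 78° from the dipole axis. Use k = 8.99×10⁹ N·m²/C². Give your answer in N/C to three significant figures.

E_θ ≈ 817 N/C

For a dipole, E_θ = (kp sinθ)/r³.
kp/r³ = (8.99×10⁹)(1.45×10⁻¹⁰)/(0.116)³ = 835.1 N/C.
E_θ = 835.1·sin78° = 816.9 N/C.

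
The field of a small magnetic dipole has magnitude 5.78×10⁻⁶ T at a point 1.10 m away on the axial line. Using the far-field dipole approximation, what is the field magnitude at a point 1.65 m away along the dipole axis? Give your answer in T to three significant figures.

B ≈ 1.71×10⁻⁶ T

Dipole fields scale as 1/r³ in the far field; the geometry is the same at both points.
B₂ = B₁ · (r₁/r₂)³ = 5.78×10⁻⁶ · (1.10/1.65)³.
(r₁/r₂)³ = (0.6667)³ = 0.2963.
B₂ ≈ 1.713×10⁻⁶ T.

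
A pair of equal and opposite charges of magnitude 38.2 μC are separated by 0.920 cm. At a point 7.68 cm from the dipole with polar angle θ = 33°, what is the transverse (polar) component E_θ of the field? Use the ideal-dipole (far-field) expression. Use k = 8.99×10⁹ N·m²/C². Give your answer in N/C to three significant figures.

E_θ ≈ 3.80×10⁶ N/C

Dipole moment p = qd = (3.82×10⁻⁵ C)(0.00920 m) = 3.514×10⁻⁷ C·m.
For a dipole, E_θ = (kp sinθ)/r³.
kp/r³ = (8.99×10⁹)(3.514×10⁻⁷)/(0.0768)³ = 6.974×10⁶ N/C.
E_θ = 6.974×10⁶·sin33° = 3.798×10⁶ N/C.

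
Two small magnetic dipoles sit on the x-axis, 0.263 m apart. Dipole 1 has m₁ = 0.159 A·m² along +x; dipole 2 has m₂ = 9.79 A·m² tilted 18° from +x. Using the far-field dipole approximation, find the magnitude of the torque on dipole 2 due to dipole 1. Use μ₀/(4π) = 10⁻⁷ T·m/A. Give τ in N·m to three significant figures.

Dipole B is on the axis of dipole A, so B₁ there is axial: B₁ = (μ₀/4π)·2m₁/r³ along +x.
B₁ = 2(10⁻⁷)(0.159)/(0.263)³ = 1.748×10⁻⁶ T.
τ = m₂ B₁ sinθ.
τ = (9.79)(1.748×10⁻⁶)·sin18° = 5.288×10⁻⁶ N·m.

τ ≈ 5.29×10⁻⁶ N·m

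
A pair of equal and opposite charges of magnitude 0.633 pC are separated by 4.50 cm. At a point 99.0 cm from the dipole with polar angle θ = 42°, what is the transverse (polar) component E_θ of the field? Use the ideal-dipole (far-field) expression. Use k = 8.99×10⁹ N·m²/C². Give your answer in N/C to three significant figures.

E_θ ≈ 1.77×10⁻⁴ N/C

Dipole moment p = qd = (6.33×10⁻¹³ C)(0.0450 m) = 2.849×10⁻¹⁴ C·m.
For a dipole, E_θ = (kp sinθ)/r³.
kp/r³ = (8.99×10⁹)(2.849×10⁻¹⁴)/(0.990)³ = 2.640×10⁻⁴ N/C.
E_θ = 2.640×10⁻⁴·sin42° = 1.766×10⁻⁴ N/C.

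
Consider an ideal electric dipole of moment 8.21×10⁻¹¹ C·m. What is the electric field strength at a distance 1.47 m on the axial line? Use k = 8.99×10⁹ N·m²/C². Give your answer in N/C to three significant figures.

E ≈ 0.465 N/C

On the dipole axis E = 2kp/r³.
E = 2·(8.99×10⁹)(8.21×10⁻¹¹) / (1.47)³ = 0.4647 N/C.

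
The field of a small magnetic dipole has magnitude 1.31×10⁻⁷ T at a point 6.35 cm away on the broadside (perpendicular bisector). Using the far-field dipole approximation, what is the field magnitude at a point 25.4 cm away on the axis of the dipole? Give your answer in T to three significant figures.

B ≈ 4.09×10⁻⁹ T

Dipole fields scale as 1/r³ in the far field.
The axial field is twice the equatorial field at the same r, so the geometry factor is 2/1.
B₂ = B₁ · (2/1) · (r₁/r₂)³ = 1.31×10⁻⁷ · 2 · (6.35/25.4)³.
(r₁/r₂)³ = (0.25)³ = 0.01562.
B₂ ≈ 4.094×10⁻⁹ T.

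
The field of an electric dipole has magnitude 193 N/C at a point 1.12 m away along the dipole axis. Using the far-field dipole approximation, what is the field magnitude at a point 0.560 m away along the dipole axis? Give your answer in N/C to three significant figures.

E ≈ 1540 N/C

Dipole fields scale as 1/r³ in the far field; the geometry is the same at both points.
E₂ = E₁ · (r₁/r₂)³ = 193 · (1.12/0.560)³.
(r₁/r₂)³ = (2)³ = 8.
E₂ ≈ 1544 N/C.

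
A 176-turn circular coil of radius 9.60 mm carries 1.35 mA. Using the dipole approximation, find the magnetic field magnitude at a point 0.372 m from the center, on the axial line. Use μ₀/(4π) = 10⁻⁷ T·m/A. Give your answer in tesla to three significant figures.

m = NIA = NIπa² = 176·(0.00135)·π·(0.00960)² = 6.879×10⁻⁵ A·m².
On axis B = (μ₀/4π)·2m/r³.
B = 2·(10⁻⁷)·(6.879×10⁻⁵) / (0.372)³ = 2.673×10⁻¹⁰ T.

B ≈ 2.67×10⁻¹⁰ T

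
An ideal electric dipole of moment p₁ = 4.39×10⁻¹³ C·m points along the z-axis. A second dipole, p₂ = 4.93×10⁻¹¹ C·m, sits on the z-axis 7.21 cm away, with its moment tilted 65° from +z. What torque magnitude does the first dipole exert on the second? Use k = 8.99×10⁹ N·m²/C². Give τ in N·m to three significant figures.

The second dipole sits on the axis of the first, so the field there is axial: E₁ = 2kp₁/r³ along +z.
E₁ = 2(8.99×10⁹)(4.39×10⁻¹³)/(0.0721)³ = 21.06 N/C.
Torque on the second dipole: τ = p₂ E₁ sinθ.
τ = (4.93×10⁻¹¹)(21.06)·sin65° = 9.410×10⁻¹⁰ N·m.

τ ≈ 9.41×10⁻¹⁰ N·m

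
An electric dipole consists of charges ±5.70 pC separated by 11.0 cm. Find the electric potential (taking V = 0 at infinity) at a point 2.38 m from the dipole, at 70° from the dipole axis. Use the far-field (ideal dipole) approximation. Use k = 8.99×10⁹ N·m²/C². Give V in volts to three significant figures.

Dipole moment p = qd = (5.70×10⁻¹² C)(0.110 m) = 6.27×10⁻¹³ C·m.
The dipole potential is V = kp cosθ / r².
V = (8.99×10⁹)(6.27×10⁻¹³)·cos70° / (2.38)² = 3.403×10⁻⁴ V.

V ≈ 3.40×10⁻⁴ V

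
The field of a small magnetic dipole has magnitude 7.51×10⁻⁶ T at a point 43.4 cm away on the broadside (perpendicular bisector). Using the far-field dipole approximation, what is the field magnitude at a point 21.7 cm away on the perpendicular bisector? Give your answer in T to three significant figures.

Dipole fields scale as 1/r³ in the far field; the geometry is the same at both points.
B₂ = B₁ · (r₁/r₂)³ = 7.51×10⁻⁶ · (43.4/21.7)³.
(r₁/r₂)³ = (2)³ = 8.
B₂ ≈ 6.008×10⁻⁵ T.

B ≈ 6.01×10⁻⁵ T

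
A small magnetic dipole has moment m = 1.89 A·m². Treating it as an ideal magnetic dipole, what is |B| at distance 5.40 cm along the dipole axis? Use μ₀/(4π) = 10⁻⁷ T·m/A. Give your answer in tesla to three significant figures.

B ≈ 0.00240 T

On axis B = (μ₀/4π)·2m/r³.
B = 2·(10⁻⁷)·(1.89) / (0.0540)³ = 0.002401 T.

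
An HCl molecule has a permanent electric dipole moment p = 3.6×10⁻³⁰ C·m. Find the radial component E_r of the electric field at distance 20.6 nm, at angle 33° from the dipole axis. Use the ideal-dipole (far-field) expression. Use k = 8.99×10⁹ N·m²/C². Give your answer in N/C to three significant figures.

E_r ≈ 6210 N/C

For a dipole, E_r = (2kp cosθ)/r³.
kp/r³ = (8.99×10⁹)(3.60×10⁻³⁰)/(2.06×10⁻⁸)³ = 3702 N/C.
E_r = 2·3702·cos33° = 6210 N/C.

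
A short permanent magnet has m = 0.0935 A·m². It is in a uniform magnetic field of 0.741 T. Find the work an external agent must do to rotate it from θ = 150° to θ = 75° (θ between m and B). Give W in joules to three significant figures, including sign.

W_ext = ΔU = −mB cosθ₂ + mB cosθ₁ = mB(cosθ₁ − cosθ₂).
W = (0.0935)(0.741)·(cos150° − cos75°) = (0.06928)·(-1.1248) = -0.07793 J.

W ≈ -0.0779 J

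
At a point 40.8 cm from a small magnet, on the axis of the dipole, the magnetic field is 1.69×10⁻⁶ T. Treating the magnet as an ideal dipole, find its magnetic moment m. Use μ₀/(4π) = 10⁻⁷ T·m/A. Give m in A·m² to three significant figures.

m ≈ 0.574 A·m²

On axis B = (μ₀/4π)·2m/r³, so m = Br³·4π/(μ₀·2).
m = (1.69×10⁻⁶)·(0.408)³ / (2·10⁻⁷) = 0.5739 A·m².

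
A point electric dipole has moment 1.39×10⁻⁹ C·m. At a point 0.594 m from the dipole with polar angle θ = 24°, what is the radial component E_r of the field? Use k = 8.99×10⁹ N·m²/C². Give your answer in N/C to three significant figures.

For a dipole, E_r = (2kp cosθ)/r³.
kp/r³ = (8.99×10⁹)(1.39×10⁻⁹)/(0.594)³ = 59.62 N/C.
E_r = 2·59.62·cos24° = 108.9 N/C.

E_r ≈ 109 N/C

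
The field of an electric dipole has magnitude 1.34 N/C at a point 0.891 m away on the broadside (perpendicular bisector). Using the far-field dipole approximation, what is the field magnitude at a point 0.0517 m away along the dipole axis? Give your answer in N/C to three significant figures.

Dipole fields scale as 1/r³ in the far field.
The axial field is twice the equatorial field at the same r, so the geometry factor is 2/1.
E₂ = E₁ · (2/1) · (r₁/r₂)³ = 1.34 · 2 · (0.891/0.0517)³.
(r₁/r₂)³ = (17.23)³ = 5119.
E₂ ≈ 1.372×10⁴ N/C.

E ≈ 1.37×10⁴ N/C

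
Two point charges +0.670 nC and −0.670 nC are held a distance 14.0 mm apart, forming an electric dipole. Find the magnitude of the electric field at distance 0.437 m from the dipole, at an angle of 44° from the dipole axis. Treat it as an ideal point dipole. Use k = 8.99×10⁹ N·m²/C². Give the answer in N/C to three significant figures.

E ≈ 1.61 N/C

Dipole moment p = qd = (6.70×10⁻¹⁰ C)(0.0140 m) = 9.38×10⁻¹² C·m.
At angle θ the dipole field magnitude is E = (kp/r³)·√(1 + 3cos²θ).
kp/r³ = (8.99×10⁹)(9.38×10⁻¹²) / (0.437)³ = 1.010 N/C.
√(1 + 3cos²44°) = √(1 + 3·0.5174) = √2.5523 ≈ 1.5976.
E ≈ 1.010 × 1.598 = 1.614 N/C.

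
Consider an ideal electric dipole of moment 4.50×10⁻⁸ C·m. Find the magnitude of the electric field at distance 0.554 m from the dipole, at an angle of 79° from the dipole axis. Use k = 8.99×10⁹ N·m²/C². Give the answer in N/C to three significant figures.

At angle θ the dipole field magnitude is E = (kp/r³)·√(1 + 3cos²θ).
kp/r³ = (8.99×10⁹)(4.50×10⁻⁸) / (0.554)³ = 2379 N/C.
√(1 + 3cos²79°) = √(1 + 3·0.0364) = √1.1092 ≈ 1.0532.
E ≈ 2379 × 1.053 = 2506 N/C.

E ≈ 2510 N/C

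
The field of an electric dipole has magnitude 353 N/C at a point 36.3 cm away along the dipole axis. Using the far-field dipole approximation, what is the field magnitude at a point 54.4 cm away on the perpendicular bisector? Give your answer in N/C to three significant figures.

Dipole fields scale as 1/r³ in the far field.
The axial field is twice the equatorial field at the same r, so the geometry factor is 1/2.
E₂ = E₁ · (1/2) · (r₁/r₂)³ = 353 · 0.5 · (36.3/54.4)³.
(r₁/r₂)³ = (0.6673)³ = 0.2971.
E₂ ≈ 52.44 N/C.

E ≈ 52.4 N/C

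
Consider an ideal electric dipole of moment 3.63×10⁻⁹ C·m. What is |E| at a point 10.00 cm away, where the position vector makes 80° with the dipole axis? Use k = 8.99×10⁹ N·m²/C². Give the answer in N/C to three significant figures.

E ≈ 3.41×10⁴ N/C

At angle θ the dipole field magnitude is E = (kp/r³)·√(1 + 3cos²θ).
kp/r³ = (8.99×10⁹)(3.63×10⁻⁹) / (0.100)³ = 3.263×10⁴ N/C.
√(1 + 3cos²80°) = √(1 + 3·0.0302) = √1.0905 ≈ 1.0443.
E ≈ 3.263×10⁴ × 1.044 = 3.408×10⁴ N/C.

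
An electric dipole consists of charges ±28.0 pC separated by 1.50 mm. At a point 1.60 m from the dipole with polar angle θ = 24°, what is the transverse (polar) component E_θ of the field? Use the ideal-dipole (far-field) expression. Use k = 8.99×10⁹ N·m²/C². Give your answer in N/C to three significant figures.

E_θ ≈ 3.75×10⁻⁵ N/C

Dipole moment p = qd = (2.80×10⁻¹¹ C)(0.00150 m) = 4.20×10⁻¹⁴ C·m.
For a dipole, E_θ = (kp sinθ)/r³.
kp/r³ = (8.99×10⁹)(4.20×10⁻¹⁴)/(1.60)³ = 9.218×10⁻⁵ N/C.
E_θ = 9.218×10⁻⁵·sin24° = 3.749×10⁻⁵ N/C.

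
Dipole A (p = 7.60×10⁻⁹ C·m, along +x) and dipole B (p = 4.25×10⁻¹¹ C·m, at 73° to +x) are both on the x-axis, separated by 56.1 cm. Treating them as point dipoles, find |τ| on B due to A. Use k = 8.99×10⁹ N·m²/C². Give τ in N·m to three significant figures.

τ ≈ 3.15×10⁻⁸ N·m

The second dipole sits on the axis of the first, so the field there is axial: E₁ = 2kp₁/r³ along +x.
E₁ = 2(8.99×10⁹)(7.60×10⁻⁹)/(0.561)³ = 774.0 N/C.
Torque on the second dipole: τ = p₂ E₁ sinθ.
τ = (4.25×10⁻¹¹)(774.0)·sin73° = 3.146×10⁻⁸ N·m.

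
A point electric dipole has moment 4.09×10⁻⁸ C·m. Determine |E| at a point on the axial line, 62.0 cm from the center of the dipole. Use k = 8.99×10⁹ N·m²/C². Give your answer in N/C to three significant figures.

On the dipole axis E = 2kp/r³.
E = 2·(8.99×10⁹)(4.09×10⁻⁸) / (0.620)³ = 3086 N/C.

E ≈ 3090 N/C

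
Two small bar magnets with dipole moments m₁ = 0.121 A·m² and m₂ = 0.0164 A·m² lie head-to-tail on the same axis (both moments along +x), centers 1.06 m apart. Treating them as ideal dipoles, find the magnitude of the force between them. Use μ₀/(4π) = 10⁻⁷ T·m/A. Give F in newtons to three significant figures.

F ≈ 9.43×10⁻¹⁰ N

On-axis B of dipole 1: B = (μ₀/4π)·2m₁/r³. Force on dipole 2: F = m₂·dB/dr.
dB/dr = −(μ₀/4π)·6m₁/r⁴, so |F| = (μ₀/4π)·6m₁m₂/r⁴.
F = 6(10⁻⁷)(0.121)(0.0164)/(1.06)⁴ = 9.431×10⁻¹⁰ N.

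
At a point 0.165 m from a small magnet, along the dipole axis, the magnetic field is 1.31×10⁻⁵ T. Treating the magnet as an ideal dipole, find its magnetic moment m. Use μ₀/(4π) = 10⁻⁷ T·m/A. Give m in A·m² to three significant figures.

On axis B = (μ₀/4π)·2m/r³, so m = Br³·4π/(μ₀·2).
m = (1.31×10⁻⁵)·(0.165)³ / (2·10⁻⁷) = 0.2942 A·m².

m ≈ 0.294 A·m²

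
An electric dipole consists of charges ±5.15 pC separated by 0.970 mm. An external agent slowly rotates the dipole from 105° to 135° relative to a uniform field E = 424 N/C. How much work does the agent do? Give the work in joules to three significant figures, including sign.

Dipole moment p = qd = (5.15×10⁻¹² C)(9.70×10⁻⁴ m) = 4.996×10⁻¹⁵ C·m.
W_ext = ΔU = U(θ₂) − U(θ₁) = −pE cosθ₂ − (−pE cosθ₁) = pE(cosθ₁ − cosθ₂).
W = (4.996×10⁻¹⁵)(424)·(cos105° − cos135°) = (2.118×10⁻¹²)·(+0.4483) = 9.496×10⁻¹³ J.

W ≈ 9.50×10⁻¹³ J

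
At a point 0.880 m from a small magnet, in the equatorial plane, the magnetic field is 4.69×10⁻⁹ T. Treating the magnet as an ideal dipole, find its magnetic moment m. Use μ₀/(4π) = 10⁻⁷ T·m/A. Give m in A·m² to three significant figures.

In the equatorial plane B = (μ₀/4π)·m/r³, so m = Br³·4π/(μ₀).
m = (4.69×10⁻⁹)·(0.880)³ / (10⁻⁷) = 0.03196 A·m².

m ≈ 0.0320 A·m²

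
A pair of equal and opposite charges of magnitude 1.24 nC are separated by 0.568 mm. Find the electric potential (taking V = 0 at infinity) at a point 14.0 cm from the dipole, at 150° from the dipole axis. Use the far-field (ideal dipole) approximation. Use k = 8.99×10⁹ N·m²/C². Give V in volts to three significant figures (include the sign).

Dipole moment p = qd = (1.24×10⁻⁹ C)(5.68×10⁻⁴ m) = 7.043×10⁻¹³ C·m.
The dipole potential is V = kp cosθ / r².
V = (8.99×10⁹)(7.043×10⁻¹³)·cos150° / (0.140)² = -0.2798 V.

V ≈ -0.280 V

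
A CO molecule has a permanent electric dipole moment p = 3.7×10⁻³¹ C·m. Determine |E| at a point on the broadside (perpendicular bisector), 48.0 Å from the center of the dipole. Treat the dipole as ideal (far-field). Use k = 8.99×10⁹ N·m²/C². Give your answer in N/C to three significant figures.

On the perpendicular bisector E = kp/r³ (half the axial value at the same distance).
E = (8.99×10⁹)(3.70×10⁻³¹) / (4.80×10⁻⁹)³ = 3.008×10⁴ N/C.

E ≈ 3.01×10⁴ N/C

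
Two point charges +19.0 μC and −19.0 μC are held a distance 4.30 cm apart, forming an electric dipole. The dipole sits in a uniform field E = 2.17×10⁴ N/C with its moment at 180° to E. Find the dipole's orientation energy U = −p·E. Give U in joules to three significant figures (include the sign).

U ≈ 0.0177 J

Dipole moment p = qd = (1.90×10⁻⁵ C)(0.0430 m) = 8.17×10⁻⁷ C·m.
U = −p·E = −pE cosθ.
U = −(8.17×10⁻⁷)(2.17×10⁴)·cos180° = 0.01773 J.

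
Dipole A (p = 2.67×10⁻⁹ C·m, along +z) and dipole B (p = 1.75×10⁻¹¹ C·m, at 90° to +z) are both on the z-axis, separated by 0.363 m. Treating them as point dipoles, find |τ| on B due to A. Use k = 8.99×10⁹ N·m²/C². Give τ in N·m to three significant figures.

τ ≈ 1.76×10⁻⁸ N·m

The second dipole sits on the axis of the first, so the field there is axial: E₁ = 2kp₁/r³ along +z.
E₁ = 2(8.99×10⁹)(2.67×10⁻⁹)/(0.363)³ = 1004 N/C.
Torque on the second dipole: τ = p₂ E₁ sinθ.
τ = (1.75×10⁻¹¹)(1004)·sin90° = 1.756×10⁻⁸ N·m.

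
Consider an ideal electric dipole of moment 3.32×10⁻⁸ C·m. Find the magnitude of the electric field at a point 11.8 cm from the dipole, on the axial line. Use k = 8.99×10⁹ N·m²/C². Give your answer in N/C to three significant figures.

On the dipole axis E = 2kp/r³.
E = 2·(8.99×10⁹)(3.32×10⁻⁸) / (0.118)³ = 3.633×10⁵ N/C.

E ≈ 3.63×10⁵ N/C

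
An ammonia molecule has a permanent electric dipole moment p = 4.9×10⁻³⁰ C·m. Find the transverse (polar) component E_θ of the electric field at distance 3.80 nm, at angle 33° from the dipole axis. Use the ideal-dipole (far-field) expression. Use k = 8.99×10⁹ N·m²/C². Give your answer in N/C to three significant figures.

E_θ ≈ 4.37×10⁵ N/C

For a dipole, E_θ = (kp sinθ)/r³.
kp/r³ = (8.99×10⁹)(4.90×10⁻³⁰)/(3.80×10⁻⁹)³ = 8.028×10⁵ N/C.
E_θ = 8.028×10⁵·sin33° = 4.372×10⁵ N/C.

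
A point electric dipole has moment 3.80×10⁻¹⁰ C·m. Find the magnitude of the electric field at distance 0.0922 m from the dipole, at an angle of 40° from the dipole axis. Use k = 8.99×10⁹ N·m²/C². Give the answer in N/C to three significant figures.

At angle θ the dipole field magnitude is E = (kp/r³)·√(1 + 3cos²θ).
kp/r³ = (8.99×10⁹)(3.80×10⁻¹⁰) / (0.0922)³ = 4359 N/C.
√(1 + 3cos²40°) = √(1 + 3·0.5868) = √2.7605 ≈ 1.6615.
E ≈ 4359 × 1.661 = 7242 N/C.

E ≈ 7240 N/C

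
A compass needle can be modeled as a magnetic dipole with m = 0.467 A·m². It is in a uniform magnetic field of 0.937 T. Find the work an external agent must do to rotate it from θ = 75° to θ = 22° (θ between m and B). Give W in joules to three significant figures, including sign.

W ≈ -0.292 J

W_ext = ΔU = −mB cosθ₂ + mB cosθ₁ = mB(cosθ₁ − cosθ₂).
W = (0.467)(0.937)·(cos75° − cos22°) = (0.4376)·(-0.6684) = -0.2925 J.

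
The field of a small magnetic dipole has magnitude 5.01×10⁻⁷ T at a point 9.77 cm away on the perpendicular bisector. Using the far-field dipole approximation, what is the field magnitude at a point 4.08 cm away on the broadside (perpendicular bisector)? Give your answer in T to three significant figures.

Dipole fields scale as 1/r³ in the far field; the geometry is the same at both points.
B₂ = B₁ · (r₁/r₂)³ = 5.01×10⁻⁷ · (9.77/4.08)³.
(r₁/r₂)³ = (2.395)³ = 13.73.
B₂ ≈ 6.879×10⁻⁶ T.

B ≈ 6.88×10⁻⁶ T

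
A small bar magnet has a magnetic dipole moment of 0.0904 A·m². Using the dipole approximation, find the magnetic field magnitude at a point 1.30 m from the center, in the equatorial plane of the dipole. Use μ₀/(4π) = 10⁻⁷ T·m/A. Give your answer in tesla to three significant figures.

In the equatorial plane B = (μ₀/4π)·m/r³ (half the axial value).
B = (10⁻⁷)·(0.0904) / (1.30)³ = 4.115×10⁻⁹ T.

B ≈ 4.11×10⁻⁹ T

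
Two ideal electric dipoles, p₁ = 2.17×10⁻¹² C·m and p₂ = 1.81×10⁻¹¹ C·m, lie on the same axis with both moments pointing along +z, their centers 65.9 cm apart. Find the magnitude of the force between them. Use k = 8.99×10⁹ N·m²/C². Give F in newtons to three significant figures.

On-axis field of dipole 1 at distance r: E = 2kp₁/r³. Force on dipole 2 is F = p₂·dE/dr (gradient along axis).
dE/dr = −6kp₁/r⁴, so |F| = 6kp₁p₂/r⁴ (attractive for aligned moments).
F = 6(8.99×10⁹)(2.17×10⁻¹²)(1.81×10⁻¹¹)/(0.659)⁴ = 1.123×10⁻¹¹ N.

F ≈ 1.12×10⁻¹¹ N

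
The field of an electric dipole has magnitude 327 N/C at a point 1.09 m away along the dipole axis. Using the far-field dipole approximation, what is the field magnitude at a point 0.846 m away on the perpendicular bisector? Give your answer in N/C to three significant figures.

Dipole fields scale as 1/r³ in the far field.
The axial field is twice the equatorial field at the same r, so the geometry factor is 1/2.
E₂ = E₁ · (1/2) · (r₁/r₂)³ = 327 · 0.5 · (1.09/0.846)³.
(r₁/r₂)³ = (1.288)³ = 2.139.
E₂ ≈ 349.7 N/C.

E ≈ 350 N/C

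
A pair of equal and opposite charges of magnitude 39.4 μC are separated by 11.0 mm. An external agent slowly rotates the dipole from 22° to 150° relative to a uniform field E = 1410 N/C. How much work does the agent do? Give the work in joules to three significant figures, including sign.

Dipole moment p = qd = (3.94×10⁻⁵ C)(0.0110 m) = 4.334×10⁻⁷ C·m.
W_ext = ΔU = U(θ₂) − U(θ₁) = −pE cosθ₂ − (−pE cosθ₁) = pE(cosθ₁ − cosθ₂).
W = (4.334×10⁻⁷)(1410)·(cos22° − cos150°) = (6.111×10⁻⁴)·(+1.7932) = 0.001096 J.

W ≈ 0.00110 J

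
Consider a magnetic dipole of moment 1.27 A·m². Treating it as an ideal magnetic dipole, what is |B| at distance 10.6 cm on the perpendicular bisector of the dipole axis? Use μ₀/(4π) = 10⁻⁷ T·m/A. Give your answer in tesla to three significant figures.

B ≈ 1.07×10⁻⁴ T

In the equatorial plane B = (μ₀/4π)·m/r³ (half the axial value).
B = (10⁻⁷)·(1.27) / (0.106)³ = 1.066×10⁻⁴ T.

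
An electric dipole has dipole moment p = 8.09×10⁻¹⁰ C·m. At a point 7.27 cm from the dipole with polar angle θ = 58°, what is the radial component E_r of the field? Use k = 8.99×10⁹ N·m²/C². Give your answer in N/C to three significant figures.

For a dipole, E_r = (2kp cosθ)/r³.
kp/r³ = (8.99×10⁹)(8.09×10⁻¹⁰)/(0.0727)³ = 1.893×10⁴ N/C.
E_r = 2·1.893×10⁴·cos58° = 2.006×10⁴ N/C.

E_r ≈ 2.01×10⁴ N/C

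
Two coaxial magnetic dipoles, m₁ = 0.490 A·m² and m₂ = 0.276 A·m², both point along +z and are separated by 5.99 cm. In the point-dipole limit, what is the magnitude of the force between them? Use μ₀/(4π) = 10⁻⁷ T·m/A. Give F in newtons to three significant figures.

F ≈ 0.00630 N

On-axis B of dipole 1: B = (μ₀/4π)·2m₁/r³. Force on dipole 2: F = m₂·dB/dr.
dB/dr = −(μ₀/4π)·6m₁/r⁴, so |F| = (μ₀/4π)·6m₁m₂/r⁴.
F = 6(10⁻⁷)(0.490)(0.276)/(0.0599)⁴ = 0.006303 N.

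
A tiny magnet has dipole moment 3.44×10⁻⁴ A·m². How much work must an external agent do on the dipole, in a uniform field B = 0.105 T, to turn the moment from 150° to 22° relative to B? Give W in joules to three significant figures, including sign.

W_ext = ΔU = −mB cosθ₂ + mB cosθ₁ = mB(cosθ₁ − cosθ₂).
W = (3.44×10⁻⁴)(0.105)·(cos150° − cos22°) = (3.612×10⁻⁵)·(-1.7932) = -6.477×10⁻⁵ J.

W ≈ -6.48×10⁻⁵ J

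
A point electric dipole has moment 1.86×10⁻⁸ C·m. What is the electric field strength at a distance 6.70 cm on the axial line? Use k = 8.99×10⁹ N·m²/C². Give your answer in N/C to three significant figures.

E ≈ 1.11×10⁶ N/C

On the dipole axis E = 2kp/r³.
E = 2·(8.99×10⁹)(1.86×10⁻⁸) / (0.0670)³ = 1.112×10⁶ N/C.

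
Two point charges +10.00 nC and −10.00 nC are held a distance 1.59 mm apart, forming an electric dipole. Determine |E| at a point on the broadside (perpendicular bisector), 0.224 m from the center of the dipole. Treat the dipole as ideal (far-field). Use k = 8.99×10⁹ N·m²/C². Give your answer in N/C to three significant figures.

Dipole moment p = qd = (1.00×10⁻⁸ C)(0.00159 m) = 1.59×10⁻¹¹ C·m.
In the equatorial plane E = kp/r³.
E = (8.99×10⁹)(1.59×10⁻¹¹) / (0.224)³ = 12.72 N/C.

E ≈ 12.7 N/C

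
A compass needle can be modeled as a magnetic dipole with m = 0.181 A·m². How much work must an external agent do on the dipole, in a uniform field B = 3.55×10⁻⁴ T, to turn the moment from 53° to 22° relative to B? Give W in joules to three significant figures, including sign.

W ≈ -2.09×10⁻⁵ J

W_ext = ΔU = −mB cosθ₂ + mB cosθ₁ = mB(cosθ₁ − cosθ₂).
W = (0.181)(3.55×10⁻⁴)·(cos53° − cos22°) = (6.426×10⁻⁵)·(-0.3254) = -2.091×10⁻⁵ J.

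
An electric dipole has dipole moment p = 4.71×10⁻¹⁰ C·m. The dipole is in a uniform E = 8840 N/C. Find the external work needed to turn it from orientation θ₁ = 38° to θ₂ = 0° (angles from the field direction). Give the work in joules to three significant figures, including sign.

W ≈ -8.83×10⁻⁷ J

W_ext = ΔU = U(θ₂) − U(θ₁) = −pE cosθ₂ − (−pE cosθ₁) = pE(cosθ₁ − cosθ₂).
W = (4.71×10⁻¹⁰)(8840)·(cos38° − cos0°) = (4.164×10⁻⁶)·(-0.2120) = -8.826×10⁻⁷ J.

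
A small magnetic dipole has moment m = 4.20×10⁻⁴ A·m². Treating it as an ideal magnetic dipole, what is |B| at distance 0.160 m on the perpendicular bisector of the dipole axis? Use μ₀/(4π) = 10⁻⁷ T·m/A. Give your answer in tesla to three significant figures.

In the equatorial plane B = (μ₀/4π)·m/r³ (half the axial value).
B = (10⁻⁷)·(4.20×10⁻⁴) / (0.160)³ = 1.025×10⁻⁸ T.

B ≈ 1.03×10⁻⁸ T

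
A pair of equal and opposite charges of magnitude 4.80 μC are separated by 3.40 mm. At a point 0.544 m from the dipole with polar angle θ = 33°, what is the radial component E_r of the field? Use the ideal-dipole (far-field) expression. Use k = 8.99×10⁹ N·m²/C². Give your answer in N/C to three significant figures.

E_r ≈ 1530 N/C

Dipole moment p = qd = (4.80×10⁻⁶ C)(0.00340 m) = 1.632×10⁻⁸ C·m.
For a dipole, E_r = (2kp cosθ)/r³.
kp/r³ = (8.99×10⁹)(1.632×10⁻⁸)/(0.544)³ = 911.3 N/C.
E_r = 2·911.3·cos33° = 1529 N/C.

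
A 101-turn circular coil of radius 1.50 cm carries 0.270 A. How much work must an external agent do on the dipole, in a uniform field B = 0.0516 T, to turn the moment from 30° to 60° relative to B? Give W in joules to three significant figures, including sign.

W ≈ 3.64×10⁻⁴ J

m = NIA = NIπa² = 101·(0.270)·π·(0.0150)² = 0.01928 A·m².
W_ext = ΔU = −mB cosθ₂ + mB cosθ₁ = mB(cosθ₁ − cosθ₂).
W = (0.01928)(0.0516)·(cos30° − cos60°) = (9.948×10⁻⁴)·(+0.3660) = 3.641×10⁻⁴ J.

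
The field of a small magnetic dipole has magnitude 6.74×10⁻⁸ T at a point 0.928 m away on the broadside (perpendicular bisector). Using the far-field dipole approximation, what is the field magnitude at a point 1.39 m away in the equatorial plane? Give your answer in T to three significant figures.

B ≈ 2.01×10⁻⁸ T

Dipole fields scale as 1/r³ in the far field; the geometry is the same at both points.
B₂ = B₁ · (r₁/r₂)³ = 6.74×10⁻⁸ · (0.928/1.39)³.
(r₁/r₂)³ = (0.6676)³ = 0.2976.
B₂ ≈ 2.006×10⁻⁸ T.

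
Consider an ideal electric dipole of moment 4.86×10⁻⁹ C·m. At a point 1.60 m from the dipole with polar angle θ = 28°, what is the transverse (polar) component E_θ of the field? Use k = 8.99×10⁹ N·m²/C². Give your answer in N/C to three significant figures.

For a dipole, E_θ = (kp sinθ)/r³.
kp/r³ = (8.99×10⁹)(4.86×10⁻⁹)/(1.60)³ = 10.67 N/C.
E_θ = 10.67·sin28° = 5.008 N/C.

E_θ ≈ 5.01 N/C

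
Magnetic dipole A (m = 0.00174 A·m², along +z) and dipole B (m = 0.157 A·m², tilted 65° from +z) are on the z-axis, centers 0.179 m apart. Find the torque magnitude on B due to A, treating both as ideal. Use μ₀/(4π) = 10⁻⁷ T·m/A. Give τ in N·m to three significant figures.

Dipole B is on the axis of dipole A, so B₁ there is axial: B₁ = (μ₀/4π)·2m₁/r³ along +z.
B₁ = 2(10⁻⁷)(0.00174)/(0.179)³ = 6.068×10⁻⁸ T.
τ = m₂ B₁ sinθ.
τ = (0.157)(6.068×10⁻⁸)·sin65° = 8.634×10⁻⁹ N·m.

τ ≈ 8.63×10⁻⁹ N·m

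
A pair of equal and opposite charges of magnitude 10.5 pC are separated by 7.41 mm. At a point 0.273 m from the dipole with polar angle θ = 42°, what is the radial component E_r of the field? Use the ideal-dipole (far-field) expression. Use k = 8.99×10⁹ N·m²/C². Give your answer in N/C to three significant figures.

E_r ≈ 0.0511 N/C

Dipole moment p = qd = (1.05×10⁻¹¹ C)(0.00741 m) = 7.781×10⁻¹⁴ C·m.
For a dipole, E_r = (2kp cosθ)/r³.
kp/r³ = (8.99×10⁹)(7.781×10⁻¹⁴)/(0.273)³ = 0.03438 N/C.
E_r = 2·0.03438·cos42° = 0.05110 N/C.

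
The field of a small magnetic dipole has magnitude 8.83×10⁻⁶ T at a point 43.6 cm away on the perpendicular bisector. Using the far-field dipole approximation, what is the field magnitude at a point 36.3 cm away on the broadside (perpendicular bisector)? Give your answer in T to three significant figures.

Dipole fields scale as 1/r³ in the far field; the geometry is the same at both points.
B₂ = B₁ · (r₁/r₂)³ = 8.83×10⁻⁶ · (43.6/36.3)³.
(r₁/r₂)³ = (1.201)³ = 1.733.
B₂ ≈ 1.530×10⁻⁵ T.

B ≈ 1.53×10⁻⁵ T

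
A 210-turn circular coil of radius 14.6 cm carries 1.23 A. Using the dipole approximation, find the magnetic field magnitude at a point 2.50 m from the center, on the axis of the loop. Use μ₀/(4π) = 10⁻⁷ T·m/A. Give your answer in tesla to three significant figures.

m = NIA = NIπa² = 210·(1.23)·π·(0.146)² = 17.3 A·m².
On axis B = (μ₀/4π)·2m/r³.
B = 2·(10⁻⁷)·(17.3) / (2.50)³ = 2.214×10⁻⁷ T.

B ≈ 2.21×10⁻⁷ T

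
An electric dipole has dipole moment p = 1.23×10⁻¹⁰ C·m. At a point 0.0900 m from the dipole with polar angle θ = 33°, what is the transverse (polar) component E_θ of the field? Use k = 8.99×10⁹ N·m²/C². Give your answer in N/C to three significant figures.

For a dipole, E_θ = (kp sinθ)/r³.
kp/r³ = (8.99×10⁹)(1.23×10⁻¹⁰)/(0.0900)³ = 1517 N/C.
E_θ = 1517·sin33° = 826.1 N/C.

E_θ ≈ 826 N/C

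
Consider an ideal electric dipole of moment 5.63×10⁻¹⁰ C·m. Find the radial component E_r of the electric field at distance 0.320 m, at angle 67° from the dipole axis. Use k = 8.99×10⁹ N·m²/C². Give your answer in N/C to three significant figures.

For a dipole, E_r = (2kp cosθ)/r³.
kp/r³ = (8.99×10⁹)(5.63×10⁻¹⁰)/(0.320)³ = 154.5 N/C.
E_r = 2·154.5·cos67° = 120.7 N/C.

E_r ≈ 121 N/C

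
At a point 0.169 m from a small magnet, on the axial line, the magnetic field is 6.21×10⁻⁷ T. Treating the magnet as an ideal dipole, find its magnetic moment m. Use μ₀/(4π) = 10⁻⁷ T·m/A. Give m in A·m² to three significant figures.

On axis B = (μ₀/4π)·2m/r³, so m = Br³·4π/(μ₀·2).
m = (6.21×10⁻⁷)·(0.169)³ / (2·10⁻⁷) = 0.01499 A·m².

m ≈ 0.0150 A·m²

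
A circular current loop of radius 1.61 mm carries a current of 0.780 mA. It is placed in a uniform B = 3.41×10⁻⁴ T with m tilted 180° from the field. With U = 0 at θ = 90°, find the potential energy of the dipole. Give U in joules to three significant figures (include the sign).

U ≈ 2.17×10⁻¹² J

Magnetic moment m = IA = Iπa² = (7.80×10⁻⁴)·π·(0.00161)² = 6.352×10⁻⁹ A·m².
U = −m·B = −mB cosθ.
U = −(6.352×10⁻⁹)(3.41×10⁻⁴)·cos180° = 2.166×10⁻¹² J.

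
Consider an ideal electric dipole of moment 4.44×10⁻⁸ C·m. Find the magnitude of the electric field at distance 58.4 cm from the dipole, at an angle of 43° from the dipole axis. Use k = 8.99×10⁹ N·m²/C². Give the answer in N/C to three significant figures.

At angle θ the dipole field magnitude is E = (kp/r³)·√(1 + 3cos²θ).
kp/r³ = (8.99×10⁹)(4.44×10⁻⁸) / (0.584)³ = 2004 N/C.
√(1 + 3cos²43°) = √(1 + 3·0.5349) = √2.6046 ≈ 1.6139.
E ≈ 2004 × 1.614 = 3234 N/C.

E ≈ 3230 N/C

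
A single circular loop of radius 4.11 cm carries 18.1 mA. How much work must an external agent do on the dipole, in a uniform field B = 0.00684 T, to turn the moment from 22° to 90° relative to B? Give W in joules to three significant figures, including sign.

W ≈ 6.09×10⁻⁷ J

Magnetic moment m = IA = Iπa² = (0.0181)·π·(0.0411)² = 9.605×10⁻⁵ A·m².
W_ext = ΔU = −mB cosθ₂ + mB cosθ₁ = mB(cosθ₁ − cosθ₂).
W = (9.605×10⁻⁵)(0.00684)·(cos22° − cos90°) = (6.570×10⁻⁷)·(+0.9272) = 6.091×10⁻⁷ J.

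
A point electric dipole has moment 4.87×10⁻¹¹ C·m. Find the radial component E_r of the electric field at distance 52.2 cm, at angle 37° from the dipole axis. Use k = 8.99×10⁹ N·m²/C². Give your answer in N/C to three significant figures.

E_r ≈ 4.92 N/C

For a dipole, E_r = (2kp cosθ)/r³.
kp/r³ = (8.99×10⁹)(4.87×10⁻¹¹)/(0.522)³ = 3.078 N/C.
E_r = 2·3.078·cos37° = 4.916 N/C.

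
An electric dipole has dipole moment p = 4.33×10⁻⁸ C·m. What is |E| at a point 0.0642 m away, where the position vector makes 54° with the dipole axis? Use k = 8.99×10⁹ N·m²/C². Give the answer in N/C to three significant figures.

At angle θ the dipole field magnitude is E = (kp/r³)·√(1 + 3cos²θ).
kp/r³ = (8.99×10⁹)(4.33×10⁻⁸) / (0.0642)³ = 1.471×10⁶ N/C.
√(1 + 3cos²54°) = √(1 + 3·0.3455) = √2.0365 ≈ 1.4271.
E ≈ 1.471×10⁶ × 1.427 = 2.099×10⁶ N/C.

E ≈ 2.10×10⁶ N/C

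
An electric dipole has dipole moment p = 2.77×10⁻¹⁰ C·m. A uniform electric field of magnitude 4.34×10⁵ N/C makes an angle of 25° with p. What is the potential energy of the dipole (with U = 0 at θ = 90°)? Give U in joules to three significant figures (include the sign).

U = −p·E = −pE cosθ.
U = −(2.77×10⁻¹⁰)(4.34×10⁵)·cos25° = -1.090×10⁻⁴ J.

U ≈ -1.09×10⁻⁴ J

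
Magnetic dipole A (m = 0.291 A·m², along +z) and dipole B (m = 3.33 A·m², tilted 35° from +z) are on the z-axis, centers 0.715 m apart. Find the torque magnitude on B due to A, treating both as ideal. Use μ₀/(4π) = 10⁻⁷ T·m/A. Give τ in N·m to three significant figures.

τ ≈ 3.04×10⁻⁷ N·m

Dipole B is on the axis of dipole A, so B₁ there is axial: B₁ = (μ₀/4π)·2m₁/r³ along +z.
B₁ = 2(10⁻⁷)(0.291)/(0.715)³ = 1.592×10⁻⁷ T.
τ = m₂ B₁ sinθ.
τ = (3.33)(1.592×10⁻⁷)·sin35° = 3.041×10⁻⁷ N·m.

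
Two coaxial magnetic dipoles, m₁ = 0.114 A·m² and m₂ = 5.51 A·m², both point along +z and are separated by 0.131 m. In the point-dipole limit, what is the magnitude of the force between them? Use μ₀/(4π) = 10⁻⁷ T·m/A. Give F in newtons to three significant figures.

F ≈ 0.00128 N

On-axis B of dipole 1: B = (μ₀/4π)·2m₁/r³. Force on dipole 2: F = m₂·dB/dr.
dB/dr = −(μ₀/4π)·6m₁/r⁴, so |F| = (μ₀/4π)·6m₁m₂/r⁴.
F = 6(10⁻⁷)(0.114)(5.51)/(0.131)⁴ = 0.001280 N.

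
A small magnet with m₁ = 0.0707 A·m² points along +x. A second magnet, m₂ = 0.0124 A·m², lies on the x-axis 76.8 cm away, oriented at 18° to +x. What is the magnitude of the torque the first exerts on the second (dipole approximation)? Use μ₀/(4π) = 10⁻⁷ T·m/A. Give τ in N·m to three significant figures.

τ ≈ 1.20×10⁻¹⁰ N·m

Dipole B is on the axis of dipole A, so B₁ there is axial: B₁ = (μ₀/4π)·2m₁/r³ along +x.
B₁ = 2(10⁻⁷)(0.0707)/(0.768)³ = 3.122×10⁻⁸ T.
τ = m₂ B₁ sinθ.
τ = (0.0124)(3.122×10⁻⁸)·sin18° = 1.196×10⁻¹⁰ N·m.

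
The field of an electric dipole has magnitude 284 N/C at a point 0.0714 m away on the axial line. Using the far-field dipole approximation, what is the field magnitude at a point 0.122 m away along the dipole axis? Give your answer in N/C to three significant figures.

E ≈ 56.9 N/C

Dipole fields scale as 1/r³ in the far field; the geometry is the same at both points.
E₂ = E₁ · (r₁/r₂)³ = 284 · (0.0714/0.122)³.
(r₁/r₂)³ = (0.5852)³ = 0.2005.
E₂ ≈ 56.93 N/C.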